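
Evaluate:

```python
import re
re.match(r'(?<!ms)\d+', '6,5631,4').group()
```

A negative assertion filters positions out without eating any characters.
`re.match` only tries the pattern at the start of the string.
The match spans [0:1] → '6'.

'6'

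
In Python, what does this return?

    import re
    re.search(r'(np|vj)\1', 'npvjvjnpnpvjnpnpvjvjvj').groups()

The match spans [2:6] → 'vjvj'.
Captured: group 1 = 'vj'.

('vj',)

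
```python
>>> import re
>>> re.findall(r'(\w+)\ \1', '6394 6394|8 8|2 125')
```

`\1` is not a pattern — it's the concrete string captured by group 1, re-applied verbatim.
Matches: at [0:9] match '6394 6394', group 1 = '6394'; at [10:13] match '8 8', group 1 = '8'.
One capturing group, so `findall` returns just the captured substring from each match — 2 in all.

['6394', '8']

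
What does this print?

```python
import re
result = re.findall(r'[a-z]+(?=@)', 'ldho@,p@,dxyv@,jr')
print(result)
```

['ldho', 'p', 'dxyv']

Because the assertion is zero-width, the text it checks is not consumed and won't appear in the result.
Walking the string: at [0:4] → 'ldho'; at [6:7] → 'p'; at [9:13] → 'dxyv'.
With no groups in the pattern, `findall` gives back each whole match — 3 here.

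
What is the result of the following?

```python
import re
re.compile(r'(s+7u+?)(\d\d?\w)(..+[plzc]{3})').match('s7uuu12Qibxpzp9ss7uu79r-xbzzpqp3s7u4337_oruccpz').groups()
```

('s7uuu', '12Q', 'ibxpzp9ss7uu79r-xbzzpqp3s7u4337_oruccpz')

Pattern: one or more of a literal 's', then a literal '7', then one or more of the literal 'u' (lazy) (captured); then a digit, then optionally a digit, then a word character (captured); then any character, then one or more of any character, then exactly 3 of one of [plzc] (captured).
`re.match` won't scan ahead — the pattern has to work from the very first character.
The match spans [0:47] → 's7uuu12Qibxpzp9ss7uu79r-xbzzpqp3s7u4337_oruccpz'.
Captured: group 1 = 's7uuu', group 2 = '12Q', group 3 = 'ibxpzp9ss7uu79r-xbzzpqp3s7u4337_oruccpz'.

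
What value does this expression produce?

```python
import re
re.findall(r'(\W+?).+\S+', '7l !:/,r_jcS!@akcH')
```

[' ']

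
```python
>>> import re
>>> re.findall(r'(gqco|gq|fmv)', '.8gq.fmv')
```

['gq', 'fmv']

Walking the string: at [2:4] match 'gq', group 1 = 'gq'; at [5:8] match 'fmv', group 1 = 'fmv'.
With a single group, `findall` returns only what that group captured — 2 items.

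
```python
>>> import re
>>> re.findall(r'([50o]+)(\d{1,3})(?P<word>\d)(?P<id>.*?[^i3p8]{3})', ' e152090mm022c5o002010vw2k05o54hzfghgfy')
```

The pattern matches one or more of one of [50o] (captured); then 1 to 3 of a digit (captured); then a digit (captured as 'word'); then zero or more of any character (lazy), then exactly 3 of any character except [i3p8] (captured as 'id').
Because the quantifier is non-greedy, it stops expanding at the earliest point where the rest of the pattern can succeed.
Walking the string: at [3:11] match '52090mm0', groups = ('5', '209', '0', 'mm0'); at [14:25] match '5o002010vw2', groups = ('5o00', '201', '0', 'vw2'); at [26:34] match '05o54hzf', groups = ('05o', '5', '4', 'hzf').
Multiple groups make `findall` return tuples — one 4-tuple for each match.

[('5', '209', '0', 'mm0'), ('5o00', '201', '0', 'vw2'), ('05o', '5', '4', 'hzf')]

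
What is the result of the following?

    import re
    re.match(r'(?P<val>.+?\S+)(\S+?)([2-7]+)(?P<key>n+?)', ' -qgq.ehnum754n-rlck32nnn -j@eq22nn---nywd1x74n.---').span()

(0, 23)

`re.match` won't scan ahead — the pattern has to work from the very first character.
The match spans [0:23] → ' -qgq.ehnum754n-rlck32n'.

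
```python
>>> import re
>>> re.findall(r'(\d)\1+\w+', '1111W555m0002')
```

['1']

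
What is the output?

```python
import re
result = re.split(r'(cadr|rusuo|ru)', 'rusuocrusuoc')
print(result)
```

The regex engine tests alternatives in the order written; an earlier branch that matches wins even if a later one would match more.
The group in the pattern means `split` returns the separators' captures alongside the pieces.

['', 'rusuo', 'c', 'rusuo', 'c']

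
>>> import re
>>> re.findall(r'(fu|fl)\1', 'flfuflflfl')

['fl']

After group 1 captures some text, `\1` only succeeds where that same text appears again.
`findall` collects group 1 from the one match (1 total).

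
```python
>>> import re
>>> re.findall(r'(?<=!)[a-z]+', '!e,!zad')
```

['e', 'zad']

The lookaround is zero-width — it requires the adjacent text to match without consuming it, so the asserted text isn't part of the match.
Walking the string: at [1:2] → 'e'; at [4:7] → 'zad'.
No capturing groups, so `findall` returns the 2 full match strings.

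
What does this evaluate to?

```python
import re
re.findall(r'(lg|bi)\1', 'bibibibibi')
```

['bi', 'bi']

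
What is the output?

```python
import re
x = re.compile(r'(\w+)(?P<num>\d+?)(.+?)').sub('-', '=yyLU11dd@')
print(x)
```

=-d@

Every occurrence is swapped for '-'.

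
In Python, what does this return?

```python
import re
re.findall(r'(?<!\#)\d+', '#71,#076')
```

['1', '76']

Because the assertion is negative and zero-width, positions next to the forbidden text are skipped.
Matches: at [2:3] → '1'; at [6:8] → '76'.
With no groups in the pattern, `findall` gives back each whole match — 2 here.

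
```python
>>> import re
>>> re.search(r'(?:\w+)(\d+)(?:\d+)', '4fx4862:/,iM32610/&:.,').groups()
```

Pattern: one or more of a word character (non-capturing group); then one or more of a digit (captured); then one or more of a digit (non-capturing group).
`re.search` tries every starting position until one works.
The match spans [0:7] → '4fx4862'.
Captured: group 1 = '6'.

('6',)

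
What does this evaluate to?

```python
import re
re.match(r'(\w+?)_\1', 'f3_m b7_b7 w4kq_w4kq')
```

`re.match` won't scan ahead — the pattern has to work from the very first character.
Here the pattern fails at index 0, so the call returns None.

None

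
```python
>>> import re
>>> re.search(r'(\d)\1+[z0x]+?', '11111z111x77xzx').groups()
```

('1',)

`\1` has to match the exact text group 1 already captured.
`re.search` tries every starting position until one works.
The match spans [0:6] → '11111z'.
Captured: group 1 = '1'.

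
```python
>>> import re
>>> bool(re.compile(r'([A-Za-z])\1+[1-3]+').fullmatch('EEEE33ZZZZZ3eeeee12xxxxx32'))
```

After group 1 captures some text, `\1` only succeeds where that same text appears again.
`re.fullmatch` is like wrapping the pattern in `^…$` (in single-line mode).
Here there's no way to consume every character, so the call returns None, and `bool(None)` is False.

False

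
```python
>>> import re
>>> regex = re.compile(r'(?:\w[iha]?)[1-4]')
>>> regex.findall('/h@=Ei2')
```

This matches a word character, then optionally one of [iha] (non-capturing group); then a character in [1-4].
Matches: at [4:7] → 'Ei2'.
No capturing groups, so `findall` returns the 1 full match string.

['Ei2']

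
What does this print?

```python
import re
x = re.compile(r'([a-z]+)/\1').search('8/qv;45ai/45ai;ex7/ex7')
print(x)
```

`\1` is not a pattern — it's the concrete string captured by group 1, re-applied verbatim.
`re.search` scans for the first position where the pattern succeeds.
Here the pattern never matches, so the call returns None.

None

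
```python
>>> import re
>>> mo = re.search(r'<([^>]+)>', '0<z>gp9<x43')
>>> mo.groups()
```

The match spans [1:4] → '<z>'.
Captured: group 1 = 'z'.

('z',)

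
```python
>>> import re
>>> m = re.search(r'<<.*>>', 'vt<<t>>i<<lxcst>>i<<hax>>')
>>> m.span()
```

The match spans [2:25] → '<<t>>i<<lxcst>>i<<hax>>'.

(2, 25)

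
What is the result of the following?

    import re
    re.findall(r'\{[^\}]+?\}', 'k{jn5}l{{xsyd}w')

Scanning left to right: at [1:6] → '{jn5}'; at [7:14] → '{{xsyd}'.
No capturing groups, so `findall` returns the 2 full match strings.

['{jn5}', '{{xsyd}']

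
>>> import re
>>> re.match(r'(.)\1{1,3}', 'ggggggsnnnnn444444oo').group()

`\1` has to match the exact text group 1 already captured.
With `match`, the pattern is implicitly anchored at the beginning.
The match spans [0:4] → 'gggg'.
Captured: group 1 = 'g'.

'gggg'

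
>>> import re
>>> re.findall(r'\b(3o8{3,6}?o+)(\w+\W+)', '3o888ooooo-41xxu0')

Pattern: a word boundary (`\b`, zero-width); then the literal '3o', then 3 to 6 of a literal '8' (lazy), then one or more of a literal 'o' (captured); then one or more of a word character, then one or more of a non-word character (captured).
Scanning left to right: at [0:11] match '3o888ooooo-', groups = ('3o888oooo', 'o-').
With 2 capturing groups, `findall` returns a 2-tuple per match.

[('3o888oooo', 'o-')]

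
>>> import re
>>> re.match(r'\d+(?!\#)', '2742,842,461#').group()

'2742'

The negative lookaround is zero-width — it rules out positions where the adjacent text would match, without consuming anything.
With `match`, the pattern is implicitly anchored at the beginning.
The match spans [0:4] → '2742'.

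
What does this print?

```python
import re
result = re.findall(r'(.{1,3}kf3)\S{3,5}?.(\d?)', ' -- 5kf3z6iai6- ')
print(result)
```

This matches 1 to 3 of any character, then the literal 'kf3' (captured); then 3 to 5 of a non-whitespace character (lazy), then any character; then optionally a digit (captured).
Multiple groups make `findall` return tuples — one 2-tuple for the one match.

[('- 5kf3', '')]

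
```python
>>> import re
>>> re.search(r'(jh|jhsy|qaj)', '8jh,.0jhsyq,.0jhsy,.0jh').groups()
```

('jh',)

`re.search` tries every starting position until one works.
The match spans [1:3] → 'jh'.
Captured: group 1 = 'jh'.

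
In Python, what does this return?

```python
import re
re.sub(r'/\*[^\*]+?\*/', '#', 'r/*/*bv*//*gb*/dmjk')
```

'r/*##dmjk'

`sub` substitutes '#' at each match site.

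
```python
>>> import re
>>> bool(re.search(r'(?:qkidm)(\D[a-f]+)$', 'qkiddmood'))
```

False

Pattern: the literal 'qk', then the literal 'idm' (non-capturing group); then a non-digit, then one or more of a character in [a-f] (captured); then anchored at the end.
`re.search` tries every starting position until one works.
Here nothing in the string fits, so the call returns None, and `bool(None)` is False.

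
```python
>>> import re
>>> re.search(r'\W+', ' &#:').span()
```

(0, 4)

This matches one or more of a non-word character.
The match spans [0:4] → ' &#:'.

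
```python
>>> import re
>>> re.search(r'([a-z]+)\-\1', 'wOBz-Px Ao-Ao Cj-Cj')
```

The backreference `\1` re-matches whatever the first group consumed, character for character.
`search` walks the string left to right and returns the first match it finds.
Here the pattern never matches, so the call returns None.

None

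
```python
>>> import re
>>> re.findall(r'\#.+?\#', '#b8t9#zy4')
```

Scanning left to right: at [0:6] → '#b8t9#'.
Since nothing is captured, `findall` lists the 1 matched substring directly.

['#b8t9#']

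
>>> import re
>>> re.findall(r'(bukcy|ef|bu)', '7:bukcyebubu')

['bukcy', 'bu', 'bu']

Alternation isn't longest-match — the leftmost alternative that fits at this position is chosen.
With a single group, `findall` returns only what that group captured — 3 items.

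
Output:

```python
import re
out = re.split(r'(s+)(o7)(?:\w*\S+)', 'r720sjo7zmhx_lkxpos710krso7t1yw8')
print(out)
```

['r720sjo7zmhx_lkxpos710kr', 's', 'o7', '']

The group in the pattern means `split` returns the separators' captures alongside the pieces.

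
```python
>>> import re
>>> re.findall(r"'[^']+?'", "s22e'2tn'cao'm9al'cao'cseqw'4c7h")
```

["'2tn'", "'m9al'", "'cseqw'"]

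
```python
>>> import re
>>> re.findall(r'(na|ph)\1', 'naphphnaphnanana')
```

['ph', 'na']

After group 1 captures some text, `\1` only succeeds where that same text appears again.
Matches: at [2:6] match 'phph', group 1 = 'ph'; at [10:14] match 'nana', group 1 = 'na'.
`findall` collects group 1 from each match (2 total).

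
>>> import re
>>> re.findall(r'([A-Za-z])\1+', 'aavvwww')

After group 1 captures some text, `\1` only succeeds where that same text appears again.
Matches: at [0:2] match 'aa', group 1 = 'a'; at [2:4] match 'vv', group 1 = 'v'; at [4:7] match 'www', group 1 = 'w'.
Because there's exactly one group, `findall` drops the full match and keeps group 1 from each hit.

['a', 'v', 'w']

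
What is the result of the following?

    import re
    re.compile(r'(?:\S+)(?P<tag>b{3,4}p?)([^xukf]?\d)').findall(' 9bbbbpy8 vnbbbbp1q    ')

The pattern matches one or more of a non-whitespace character (non-capturing group); then 3 to 4 of a literal 'b', then optionally a literal 'p' (captured as 'tag'); then optionally any character except [xukf], then a digit (captured).
2 groups means each result is a tuple of 2 captured strings — 2 here.

[('bbbp', 'y8'), ('bbbp', '1')]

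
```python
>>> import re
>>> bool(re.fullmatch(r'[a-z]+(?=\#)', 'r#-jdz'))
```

`re.fullmatch` is like wrapping the pattern in `^…$` (in single-line mode).
Here there's no way to consume every character, so the call returns None, and `bool(None)` is False.

False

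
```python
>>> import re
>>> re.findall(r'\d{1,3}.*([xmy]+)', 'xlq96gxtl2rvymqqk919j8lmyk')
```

Because there's exactly one group, `findall` drops the full match and keeps group 1 from the one hit.

['y']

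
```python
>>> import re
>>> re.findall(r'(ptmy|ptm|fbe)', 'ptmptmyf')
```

`|` is ordered: at each position the engine commits to the first alternative that works.
Walking the string: at [0:3] match 'ptm', group 1 = 'ptm'; at [3:7] match 'ptmy', group 1 = 'ptmy'.
Because there's exactly one group, `findall` drops the full match and keeps group 1 from each hit.

['ptm', 'ptmy']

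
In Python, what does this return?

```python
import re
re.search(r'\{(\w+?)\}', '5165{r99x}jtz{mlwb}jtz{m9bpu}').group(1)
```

`re.search` tries every starting position until one works.
The match spans [4:10] → '{r99x}'.
Captured: group 1 = 'r99x'.

'r99x'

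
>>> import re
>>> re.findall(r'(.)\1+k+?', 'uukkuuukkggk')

After group 1 captures some text, `\1` only succeeds where that same text appears again.
Walking the string: at [0:3] match 'uuk', group 1 = 'u'; at [4:8] match 'uuuk', group 1 = 'u'; at [9:12] match 'ggk', group 1 = 'g'.
One capturing group, so `findall` returns just the captured substring from each match — 3 in all.

['u', 'u', 'g']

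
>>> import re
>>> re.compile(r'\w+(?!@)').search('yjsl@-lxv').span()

The negative lookahead/lookbehind blocks any match where the forbidden context is present.
`re.search` scans for the first position where the pattern succeeds.
The match spans [0:3] → 'yjs'.

(0, 3)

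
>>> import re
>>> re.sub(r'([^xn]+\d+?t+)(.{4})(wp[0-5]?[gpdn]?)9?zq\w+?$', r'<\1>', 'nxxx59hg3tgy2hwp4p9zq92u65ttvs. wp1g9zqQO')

Pattern: one or more of any character except [xn], then one or more of a digit (lazy), then one or more of the literal 't' (captured); then exactly 4 of any character (captured); then the literal 'wp', then optionally a character in [0-5], then optionally one of [gpdn] (captured); then optionally a literal '9', then the literal 'zq', then one or more of a word character (lazy); then anchored at the end.
Matches: at [4:41] → '59hg3tgy2hwp4p9zq92u65ttvs. wp1g9zqQO'.
The replacement refers to a captured group, so each match is rewritten using its own captured text.

'nxxx<59hg3tgy2hwp4p9zq92u65tt>'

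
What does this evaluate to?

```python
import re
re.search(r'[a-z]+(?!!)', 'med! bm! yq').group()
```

The negative lookaround is zero-width — it rules out positions where the adjacent text would match, without consuming anything.
Unlike `match`, `search` isn't anchored — it looks for the pattern anywhere in the string.
The match spans [0:2] → 'me'.

'me'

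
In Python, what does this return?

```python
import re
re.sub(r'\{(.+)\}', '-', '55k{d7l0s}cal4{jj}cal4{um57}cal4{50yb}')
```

'55k-'

Matches: at [3:38] → '{d7l0s}cal4{jj}cal4{um57}cal4{50yb}'.
Every occurrence is swapped for '-'.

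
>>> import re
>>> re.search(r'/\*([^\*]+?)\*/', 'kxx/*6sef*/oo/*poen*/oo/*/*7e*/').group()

'/*6sef*/'

`search` walks the string left to right and returns the first match it finds.
The match spans [3:11] → '/*6sef*/'.
Captured: group 1 = '6sef'.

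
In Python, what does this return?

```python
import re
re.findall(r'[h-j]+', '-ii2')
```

['ii']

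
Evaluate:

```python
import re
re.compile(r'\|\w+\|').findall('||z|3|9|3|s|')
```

`findall` yields the raw match text (3 of them) because the pattern has no groups.

['|z|', '|9|', '|s|']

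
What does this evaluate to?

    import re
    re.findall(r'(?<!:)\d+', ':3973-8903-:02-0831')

The negative lookahead/lookbehind blocks any match where the forbidden context is present.
Since nothing is captured, `findall` lists the 4 matched substrings directly.

['973', '8903', '2', '0831']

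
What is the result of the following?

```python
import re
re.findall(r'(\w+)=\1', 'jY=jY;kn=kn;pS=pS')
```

['jY', 'kn', 'pS']

`\1` is not a pattern — it's the concrete string captured by group 1, re-applied verbatim.
Because there's exactly one group, `findall` drops the full match and keeps group 1 from each hit.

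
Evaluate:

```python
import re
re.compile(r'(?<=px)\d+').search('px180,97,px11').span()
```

The lookaround is zero-width — it requires the adjacent text to match without consuming it, so the asserted text isn't part of the match.
`re.search` scans for the first position where the pattern succeeds.
The match spans [2:5] → '180'.

(2, 5)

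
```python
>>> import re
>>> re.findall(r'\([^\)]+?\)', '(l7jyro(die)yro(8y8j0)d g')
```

Matches: at [0:12] → '(l7jyro(die)'; at [15:22] → '(8y8j0)'.
Since nothing is captured, `findall` lists the 2 matched substrings directly.

['(l7jyro(die)', '(8y8j0)']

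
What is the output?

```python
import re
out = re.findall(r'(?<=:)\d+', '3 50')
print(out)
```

[]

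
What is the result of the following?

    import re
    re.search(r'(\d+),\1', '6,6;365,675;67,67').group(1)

`\1` has to match the exact text group 1 already captured.
`search` walks the string left to right and returns the first match it finds.
The match spans [0:3] → '6,6'.
Captured: group 1 = '6'.

'6'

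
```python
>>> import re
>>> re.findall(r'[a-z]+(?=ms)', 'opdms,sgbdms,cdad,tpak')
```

['opd', 'sgbd']

The lookaround is zero-width — it requires the adjacent text to match without consuming it, so the asserted text isn't part of the match.
`findall` yields the raw match text (2 of them) because the pattern has no groups.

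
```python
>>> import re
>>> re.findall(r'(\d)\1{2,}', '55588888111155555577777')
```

A backreference is literal: `\1` must see the identical characters the first group matched.
Because there's exactly one group, `findall` drops the full match and keeps group 1 from each hit.

['5', '8', '1', '5', '7']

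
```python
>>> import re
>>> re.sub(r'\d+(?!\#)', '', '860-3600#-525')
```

'-0#-'

The negative lookahead/lookbehind blocks any match where the forbidden context is present.
Matches: at [0:3] → '860'; at [4:7] → '360'; at [10:13] → '525'.
`sub` substitutes '' at each match site.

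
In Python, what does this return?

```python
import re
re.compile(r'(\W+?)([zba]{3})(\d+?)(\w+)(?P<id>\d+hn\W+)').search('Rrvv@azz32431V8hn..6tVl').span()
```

(4, 19)

This matches one or more of a non-word character (lazy) (captured); then exactly 3 of one of [zba] (captured); then one or more of a digit (lazy) (captured); then one or more of a word character (captured); then one or more of a digit, then the literal 'hn', then one or more of a non-word character (captured as 'id').
`search` walks the string left to right and returns the first match it finds.
The match spans [4:19] → '@azz32431V8hn..'.
Captured: group 1 = '@', group 2 = 'azz', group 3 = '3', group 4 = '2431V', group 5 = '8hn..'.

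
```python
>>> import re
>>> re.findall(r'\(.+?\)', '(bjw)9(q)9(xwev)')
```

['(bjw)', '(q)', '(xwev)']

`findall` yields the raw match text (3 of them) because the pattern has no groups.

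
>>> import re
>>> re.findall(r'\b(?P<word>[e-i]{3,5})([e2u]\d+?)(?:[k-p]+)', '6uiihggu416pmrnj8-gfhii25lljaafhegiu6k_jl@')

Pattern: a word boundary (`\b`, zero-width); then 3 to 5 of a character in [e-i] (captured as 'word'); then one of [e2u], then one or more of a digit (lazy) (captured); then one or more of a character in [k-p] (non-capturing group).
Scanning left to right: at [18:27] match 'gfhii25ll', groups = ('gfhii', '25').
`findall` packs the 2 group values into a tuple for every match.

[('gfhii', '25')]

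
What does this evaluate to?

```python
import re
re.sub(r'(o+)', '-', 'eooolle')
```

Pattern: one or more of a literal 'o' (captured).
Every occurrence is swapped for '-'.

'e-lle'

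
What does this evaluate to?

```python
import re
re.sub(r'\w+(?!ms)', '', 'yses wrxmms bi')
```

'  '

`(?!…)`/`(?<!…)` only lets a position through if the neighbouring text does NOT match; no characters are consumed.
`sub` substitutes '' at each match site.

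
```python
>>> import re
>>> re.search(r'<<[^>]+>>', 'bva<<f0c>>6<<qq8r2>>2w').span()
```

The match spans [3:10] → '<<f0c>>'.

(3, 10)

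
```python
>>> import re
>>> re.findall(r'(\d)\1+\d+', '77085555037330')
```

A backreference is literal: `\1` must see the identical characters the first group matched.
Walking the string: at [0:14] match '77085555037330', group 1 = '7'.
One capturing group, so `findall` returns just the captured substring from the one match — 1 in all.

['7']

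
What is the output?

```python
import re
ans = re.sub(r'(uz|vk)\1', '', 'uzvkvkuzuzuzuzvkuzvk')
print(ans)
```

uzvkuzvk

The backreference `\1` re-matches whatever the first group consumed, character for character.
Matches: at [2:6] → 'vkvk'; at [6:10] → 'uzuz'; at [10:14] → 'uzuz'.
Each match is replaced by ''.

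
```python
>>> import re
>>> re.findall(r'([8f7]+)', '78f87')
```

['78f87']

The pattern matches one or more of one of [8f7] (captured).
One capturing group, so `findall` returns just the captured substring from the one match — 1 in all.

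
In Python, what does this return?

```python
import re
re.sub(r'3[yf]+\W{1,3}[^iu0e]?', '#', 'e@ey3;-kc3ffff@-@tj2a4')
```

'e@ey3;-kc#j2a4'

This matches a literal '3', then one or more of one of [yf]; then 1 to 3 of a non-word character, then optionally any character except [iu0e].
`sub` substitutes '#' at each match site.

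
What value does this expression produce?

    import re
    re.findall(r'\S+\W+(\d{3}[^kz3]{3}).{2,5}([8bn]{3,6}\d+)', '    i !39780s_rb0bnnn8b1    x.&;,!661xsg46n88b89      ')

The pattern matches one or more of a non-whitespace character; then one or more of a non-word character; then exactly 3 of a digit, then exactly 3 of any character except [kz3] (captured); then 2 to 5 of any character; then 3 to 6 of one of [8bn], then one or more of a digit (captured).
Matches: at [4:24] match 'i !39780s_rb0bnnn8b1', groups = ('39780s', 'nnn8b1'); at [28:48] match 'x.&;,!661xsg46n88b89', groups = ('661xsg', '8b89').
`findall` packs the 2 group values into a tuple for every match.

[('39780s', 'nnn8b1'), ('661xsg', '8b89')]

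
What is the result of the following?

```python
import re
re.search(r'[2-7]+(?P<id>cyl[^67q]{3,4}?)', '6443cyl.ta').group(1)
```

'cyl.ta'

Pattern: one or more of a character in [2-7]; then the literal 'cyl', then 3 to 4 of any character except [67q] (lazy) (captured as 'id').
`re.search` scans for the first position where the pattern succeeds.
The match spans [0:10] → '6443cyl.ta'.
Captured: group 1 = 'cyl.ta'.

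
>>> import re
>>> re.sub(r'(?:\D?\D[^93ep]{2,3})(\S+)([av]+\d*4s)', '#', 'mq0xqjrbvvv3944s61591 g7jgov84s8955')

'#61591#8955'

Pattern: optionally a non-digit, then a non-digit, then 2 to 3 of any character except [93ep] (non-capturing group); then one or more of a non-whitespace character (captured); then one or more of one of [av], then zero or more of a digit, then the literal '4s' (captured).
Matches: at [0:16] → 'mq0xqjrbvvv3944s'; at [21:31] → ' g7jgov84s'.
`sub` substitutes '#' at each match site.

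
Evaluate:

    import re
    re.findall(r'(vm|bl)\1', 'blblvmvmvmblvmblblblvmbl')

The backreference `\1` re-matches whatever the first group consumed, character for character.
Walking the string: at [0:4] match 'blbl', group 1 = 'bl'; at [4:8] match 'vmvm', group 1 = 'vm'; at [14:18] match 'blbl', group 1 = 'bl'.
`findall` collects group 1 from each match (3 total).

['bl', 'vm', 'bl']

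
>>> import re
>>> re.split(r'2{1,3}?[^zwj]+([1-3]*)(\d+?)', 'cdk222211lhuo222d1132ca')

['cdk', '', '2', 'ca']

The pattern matches 1 to 3 of the literal '2' (lazy), then one or more of any character except [zwj]; then zero or more of a character in [1-3] (captured); then one or more of a digit (lazy) (captured).
Matches to split on: at [3:21] → '222211lhuo222d1132'.
`re.split` interleaves the captured-group text with the surrounding fragments.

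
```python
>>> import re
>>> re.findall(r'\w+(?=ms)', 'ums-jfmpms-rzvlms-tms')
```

['u', 'jfmp', 'rzvl', 't']

The lookaround is zero-width — it requires the adjacent text to match without consuming it, so the asserted text isn't part of the match.
Walking the string: at [0:1] → 'u'; at [4:8] → 'jfmp'; at [11:15] → 'rzvl'; at [18:19] → 't'.
Since nothing is captured, `findall` lists the 4 matched substrings directly.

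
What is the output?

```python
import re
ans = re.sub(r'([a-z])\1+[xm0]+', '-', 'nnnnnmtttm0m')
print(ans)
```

`\1` has to match the exact text group 1 already captured.
Each match is replaced by '-'.

--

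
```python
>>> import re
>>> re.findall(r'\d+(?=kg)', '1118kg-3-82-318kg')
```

The lookaround is zero-width — it requires the adjacent text to match without consuming it, so the asserted text isn't part of the match.
Walking the string: at [0:4] → '1118'; at [12:15] → '318'.
No capturing groups, so `findall` returns the 2 full match strings.

['1118', '318']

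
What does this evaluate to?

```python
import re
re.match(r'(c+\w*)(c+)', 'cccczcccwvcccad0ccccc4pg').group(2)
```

'c'

The pattern matches one or more of the literal 'c', then zero or more of a word character (captured); then one or more of a literal 'c' (captured).
`re.match` only tries the pattern at the start of the string.
The match spans [0:21] → 'cccczcccwvcccad0ccccc'.
Captured: group 1 = 'cccczcccwvcccad0cccc', group 2 = 'c'.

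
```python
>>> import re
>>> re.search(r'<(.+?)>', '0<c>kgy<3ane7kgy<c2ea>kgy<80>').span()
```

(1, 4)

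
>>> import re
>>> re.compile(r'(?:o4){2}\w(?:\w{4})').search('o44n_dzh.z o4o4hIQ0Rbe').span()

(11, 20)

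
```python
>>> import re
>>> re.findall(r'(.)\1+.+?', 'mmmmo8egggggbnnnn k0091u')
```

['m', 'g', 'n', '0']

The backreference `\1` re-matches whatever the first group consumed, character for character.
`findall` collects group 1 from each match (4 total).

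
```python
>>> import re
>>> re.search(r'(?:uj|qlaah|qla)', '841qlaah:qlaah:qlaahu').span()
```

(3, 8)

Alternation isn't longest-match — the leftmost alternative that fits at this position is chosen.
The match spans [3:8] → 'qlaah'.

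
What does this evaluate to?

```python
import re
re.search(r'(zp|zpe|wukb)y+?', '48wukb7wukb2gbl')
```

None

Unlike `match`, `search` isn't anchored — it looks for the pattern anywhere in the string.
Here no position works, so the call returns None.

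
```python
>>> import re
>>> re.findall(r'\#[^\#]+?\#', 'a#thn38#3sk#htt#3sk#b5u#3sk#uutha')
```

['#thn38#', '#htt#', '#b5u#']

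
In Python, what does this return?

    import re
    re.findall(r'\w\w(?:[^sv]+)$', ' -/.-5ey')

['5ey']

This matches a word character, then a word character; then one or more of any character except [sv] (non-capturing group); then anchored at the end.
Matches: at [5:8] → '5ey'.
With no groups in the pattern, `findall` gives back each whole match — 1 here.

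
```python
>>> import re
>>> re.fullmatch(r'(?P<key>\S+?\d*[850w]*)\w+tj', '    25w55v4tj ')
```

None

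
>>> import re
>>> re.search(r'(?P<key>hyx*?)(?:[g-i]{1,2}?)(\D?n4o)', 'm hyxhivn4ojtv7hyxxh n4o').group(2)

The pattern matches the literal 'hy', then zero or more of a literal 'x' (lazy) (captured as 'key'); then 1 to 2 of a character in [g-i] (lazy) (non-capturing group); then optionally a non-digit, then the literal 'n4', then the literal 'o' (captured).
`search` walks the string left to right and returns the first match it finds.
The match spans [2:11] → 'hyxhivn4o'.
Captured: group 1 = 'hyx', group 2 = 'vn4o'.

'vn4o'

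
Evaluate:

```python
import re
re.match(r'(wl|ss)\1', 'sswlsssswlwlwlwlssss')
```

`re.match` won't scan ahead — the pattern has to work from the very first character.
Here the pattern fails at index 0, so the call returns None.

None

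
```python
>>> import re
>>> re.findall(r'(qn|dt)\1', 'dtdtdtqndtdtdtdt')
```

['dt', 'dt', 'dt']

`\1` has to match the exact text group 1 already captured.
`findall` collects group 1 from each match (3 total).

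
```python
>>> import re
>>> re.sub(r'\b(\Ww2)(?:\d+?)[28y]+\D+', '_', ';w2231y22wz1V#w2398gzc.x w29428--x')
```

';w2231y22wz1V_29428--x'

Each match is replaced by '_'.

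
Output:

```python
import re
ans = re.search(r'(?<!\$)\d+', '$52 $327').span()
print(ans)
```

(2, 3)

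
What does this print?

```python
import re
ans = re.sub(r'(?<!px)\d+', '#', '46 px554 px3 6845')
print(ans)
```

A negative assertion filters positions out without eating any characters.
Matches: at [0:2] → '46'; at [6:8] → '54'; at [13:17] → '6845'.
Each match is replaced by '#'.

# px5# px3 #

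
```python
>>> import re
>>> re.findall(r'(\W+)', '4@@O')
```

Pattern: one or more of a non-word character (captured).
`findall` collects group 1 from the one match (1 total).

['@@']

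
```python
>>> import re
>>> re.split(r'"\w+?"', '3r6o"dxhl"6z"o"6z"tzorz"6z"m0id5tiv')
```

['3r6o', '6z', '6z', '6z"m0id5tiv']

The string is cut at each match, leaving 4 pieces.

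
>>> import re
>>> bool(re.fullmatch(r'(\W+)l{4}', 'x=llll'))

False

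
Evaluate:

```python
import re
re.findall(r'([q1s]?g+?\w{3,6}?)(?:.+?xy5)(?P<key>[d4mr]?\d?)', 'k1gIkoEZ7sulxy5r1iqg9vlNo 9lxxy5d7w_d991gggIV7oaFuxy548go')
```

[('1gIko', 'r1'), ('qg9vl', 'd7'), ('1gggI', '48')]

This matches optionally one of [q1s], then one or more of a literal 'g' (lazy), then 3 to 6 of a word character (lazy) (captured); then one or more of any character (lazy), then the literal 'xy5' (non-capturing group); then optionally one of [d4mr], then optionally a digit (captured as 'key').
With the lazy modifier that quantifier settles for the fewest repetitions that let the rest of the pattern succeed (the atoms after it are unaffected and can still be greedy).
Matches: at [1:17] match '1gIkoEZ7sulxy5r1', groups = ('1gIko', 'r1'); at [18:34] match 'qg9vlNo 9lxxy5d7', groups = ('qg9vl', 'd7'); at [39:55] match '1gggIV7oaFuxy548', groups = ('1gggI', '48').
2 groups means each result is a tuple of 2 captured strings — 3 here.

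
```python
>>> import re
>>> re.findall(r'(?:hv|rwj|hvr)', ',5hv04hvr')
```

The regex engine tests alternatives in the order written; an earlier branch that matches wins even if a later one would match more.
Walking the string: at [2:4] → 'hv'; at [6:8] → 'hv'.
With no groups in the pattern, `findall` gives back each whole match — 2 here.

['hv', 'hv']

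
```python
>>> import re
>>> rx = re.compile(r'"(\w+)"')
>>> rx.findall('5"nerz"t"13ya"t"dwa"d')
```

['nerz', '13ya', 'dwa']

`findall` collects group 1 from each match (3 total).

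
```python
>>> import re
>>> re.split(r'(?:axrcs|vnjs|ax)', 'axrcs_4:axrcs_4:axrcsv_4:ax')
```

Alternation tries branches left to right and keeps the first one that lets the overall match succeed at that position.
The string is cut at each match, leaving 5 pieces.

['', '_4:', '_4:', 'v_4:', '']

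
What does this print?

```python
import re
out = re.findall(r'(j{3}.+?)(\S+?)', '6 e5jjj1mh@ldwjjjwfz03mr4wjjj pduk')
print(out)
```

[('jjj1', 'm'), ('jjjw', 'f'), ('jjj ', 'p')]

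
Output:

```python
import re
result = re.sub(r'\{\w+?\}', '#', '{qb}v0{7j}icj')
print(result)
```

Matches: at [0:4] → '{qb}'; at [6:10] → '{7j}'.
Each match is replaced by '#'.

#v0#icj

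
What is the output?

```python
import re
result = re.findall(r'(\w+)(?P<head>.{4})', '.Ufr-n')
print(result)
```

[('U', 'fr-n')]

This matches one or more of a word character (captured); then exactly 4 of any character (captured as 'head').
`findall` packs the 2 group values into a tuple for every match.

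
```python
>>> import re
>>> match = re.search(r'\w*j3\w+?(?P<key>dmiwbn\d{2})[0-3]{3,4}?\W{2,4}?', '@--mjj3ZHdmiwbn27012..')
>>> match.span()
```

(3, 22)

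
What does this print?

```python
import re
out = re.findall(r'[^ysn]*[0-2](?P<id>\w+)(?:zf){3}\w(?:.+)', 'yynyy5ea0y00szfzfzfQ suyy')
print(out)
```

This matches zero or more of any character except [ysn], then a character in [0-2]; then one or more of a word character (captured as 'id'); then the literal 'zf' repeated 3 times, then a word character; then one or more of any character (non-capturing group).
Scanning left to right: at [5:25] match '5ea0y00szfzfzfQ suyy', group 1 = 'y00s'.
One capturing group, so `findall` returns just the captured substring from the one match — 1 in all.

['y00s']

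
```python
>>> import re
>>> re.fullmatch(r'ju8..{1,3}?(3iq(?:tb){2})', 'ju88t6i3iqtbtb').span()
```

For `fullmatch`, every character of the input must be accounted for by the pattern.
The match spans [0:14] → 'ju88t6i3iqtbtb'.

(0, 14)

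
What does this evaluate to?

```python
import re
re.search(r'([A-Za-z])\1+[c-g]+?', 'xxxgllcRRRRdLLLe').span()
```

(0, 4)

The backreference `\1` re-matches whatever the first group consumed, character for character.
`re.search` tries every starting position until one works.
The match spans [0:4] → 'xxxg'.
Captured: group 1 = 'x'.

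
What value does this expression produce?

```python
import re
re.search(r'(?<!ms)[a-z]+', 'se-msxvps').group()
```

'se'

Because the assertion is negative and zero-width, positions next to the forbidden text are skipped.
The match spans [0:2] → 'se'.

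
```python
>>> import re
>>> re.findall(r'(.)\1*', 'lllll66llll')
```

['l', '6', 'l']

`\1` has to match the exact text group 1 already captured.
Matches: at [0:5] match 'lllll', group 1 = 'l'; at [5:7] match '66', group 1 = '6'; at [7:11] match 'llll', group 1 = 'l'.
With a single group, `findall` returns only what that group captured — 3 items.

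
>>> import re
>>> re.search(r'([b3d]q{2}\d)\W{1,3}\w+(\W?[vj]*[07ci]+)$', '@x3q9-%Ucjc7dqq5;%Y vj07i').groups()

Pattern: one of [b3d], then exactly 2 of a literal 'q', then a digit (captured); then 1 to 3 of a non-word character; then one or more of a word character; then optionally a non-word character, then zero or more of one of [vj], then one or more of one of [07ci] (captured); then anchored at the end.
`search` walks the string left to right and returns the first match it finds.
The match spans [12:25] → 'dqq5;%Y vj07i'.
Captured: group 1 = 'dqq5', group 2 = ' vj07i'.

('dqq5', ' vj07i')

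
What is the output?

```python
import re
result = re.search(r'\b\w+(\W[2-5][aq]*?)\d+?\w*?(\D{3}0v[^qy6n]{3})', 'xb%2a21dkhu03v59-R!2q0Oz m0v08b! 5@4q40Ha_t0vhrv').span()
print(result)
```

(17, 31)

The pattern matches a word boundary (`\b`, zero-width); then one or more of a word character; then a non-word character, then a character in [2-5], then zero or more of one of [aq] (lazy) (captured); then one or more of a digit (lazy), then zero or more of a word character (lazy); then exactly 3 of a non-digit, then the literal '0v', then exactly 3 of any character except [qy6n] (captured).
`search` walks the string left to right and returns the first match it finds.
The match spans [17:31] → 'R!2q0Oz m0v08b'.
Captured: group 1 = '!2q', group 2 = 'z m0v08b'.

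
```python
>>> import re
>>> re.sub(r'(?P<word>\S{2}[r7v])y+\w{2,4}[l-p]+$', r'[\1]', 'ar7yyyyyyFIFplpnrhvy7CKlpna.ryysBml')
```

'ar7yyyyyyFIFplpnrhvy7CKlpn[a.r]'

This matches exactly 2 of a non-whitespace character, then one of [r7v] (captured as 'word'); then one or more of the literal 'y', then 2 to 4 of a word character, then one or more of a character in [l-p]; then anchored at the end.
Matches: at [26:35] → 'a.ryysBml'.
The replacement refers to a captured group, so each match is rewritten using its own captured text.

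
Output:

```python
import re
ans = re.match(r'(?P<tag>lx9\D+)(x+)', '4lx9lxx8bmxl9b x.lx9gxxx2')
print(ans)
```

None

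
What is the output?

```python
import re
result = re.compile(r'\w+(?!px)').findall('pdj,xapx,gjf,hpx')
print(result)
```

['pdj', 'xapx', 'gjf', 'hpx']

The negative lookaround is zero-width — it rules out positions where the adjacent text would match, without consuming anything.
With no groups in the pattern, `findall` gives back each whole match — 4 here.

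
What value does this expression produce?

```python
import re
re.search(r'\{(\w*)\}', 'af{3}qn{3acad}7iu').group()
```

'{3}'

`re.search` tries every starting position until one works.
The match spans [2:5] → '{3}'.
Captured: group 1 = '3'.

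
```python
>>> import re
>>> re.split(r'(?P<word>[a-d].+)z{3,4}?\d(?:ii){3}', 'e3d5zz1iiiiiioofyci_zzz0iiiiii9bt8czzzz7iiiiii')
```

['e3', 'd5zz1iiiiiioofyci_zzz0iiiiii9bt8cz', '']

Pattern: a character in [a-d], then one or more of any character (captured as 'word'); then 3 to 4 of the literal 'z' (lazy), then a digit, then the literal 'ii' repeated 3 times.
Matches to split on: at [2:46] → 'd5zz1iiiiiioofyci_zzz0iiiiii9bt8czzzz7iiiiii'.
`re.split` interleaves the captured-group text with the surrounding fragments.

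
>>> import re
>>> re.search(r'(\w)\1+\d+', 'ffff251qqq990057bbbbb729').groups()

('f',)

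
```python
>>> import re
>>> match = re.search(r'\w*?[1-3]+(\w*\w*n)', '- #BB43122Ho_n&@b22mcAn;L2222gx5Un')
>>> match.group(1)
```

'Ho_n'

Pattern: zero or more of a word character (lazy), then one or more of a character in [1-3]; then zero or more of a word character, then zero or more of a word character, then a literal 'n' (captured).
Unlike `match`, `search` isn't anchored — it looks for the pattern anywhere in the string.
The match spans [3:14] → 'BB43122Ho_n'.
Captured: group 1 = 'Ho_n'.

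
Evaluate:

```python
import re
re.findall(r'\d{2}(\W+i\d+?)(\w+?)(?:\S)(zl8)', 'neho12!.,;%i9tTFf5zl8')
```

[('!.,;%i9', 'tTFf', 'zl8')]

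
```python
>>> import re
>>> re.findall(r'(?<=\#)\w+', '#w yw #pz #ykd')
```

['w', 'pz', 'ykd']

Because the assertion is zero-width, the text it checks is not consumed and won't appear in the result.
Scanning left to right: at [1:2] → 'w'; at [7:9] → 'pz'; at [11:14] → 'ykd'.
Since nothing is captured, `findall` lists the 3 matched substrings directly.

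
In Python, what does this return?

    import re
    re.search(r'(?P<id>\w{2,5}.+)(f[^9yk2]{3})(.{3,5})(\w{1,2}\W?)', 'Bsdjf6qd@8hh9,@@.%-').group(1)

'Bsdj'

The pattern matches 2 to 5 of a word character, then one or more of any character (captured as 'id'); then a literal 'f', then exactly 3 of any character except [9yk2] (captured); then 3 to 5 of any character (captured); then 1 to 2 of a word character, then optionally a non-word character (captured).
`search` walks the string left to right and returns the first match it finds.
The match spans [0:14] → 'Bsdjf6qd@8hh9,'.
Captured: group 1 = 'Bsdj', group 2 = 'f6qd', group 3 = '@8hh', group 4 = '9,'.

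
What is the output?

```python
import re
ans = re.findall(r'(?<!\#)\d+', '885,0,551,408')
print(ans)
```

The negative lookaround is zero-width — it rules out positions where the adjacent text would match, without consuming anything.
No capturing groups, so `findall` returns the 4 full match strings.

['885', '0', '551', '408']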